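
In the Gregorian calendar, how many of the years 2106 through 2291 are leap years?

45

Multiples of 4 in [2106,2291]: 46.
Of those, multiples of 100: 1 (not leap unless ÷400).
Multiples of 400: 0.
Leap years = 46 − 1 + 0 = 45.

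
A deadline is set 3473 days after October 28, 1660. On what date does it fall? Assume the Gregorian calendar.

+365 (one year) → Oct 28, 1661 (3108 left).
+365 (one year) → Oct 28, 1662 (2743 left).
+365 (one year) → Oct 28, 1663 (2378 left).
+366 (one year; includes Feb 29, 1664) → Oct 28, 1664 (2012 left).
+365 (one year) → Oct 28, 1665 (1647 left).
+365 (one year) → Oct 28, 1666 (1282 left).
+365 (one year) → Oct 28, 1667 (917 left).
+366 (one year; includes Feb 29, 1668) → Oct 28, 1668 (551 left).
+365 (one year) → Oct 28, 1669 (186 left).
Oct has 31 days: +4 → Nov 1, 1669 (182 left).
Nov has 30 days: +30 → Dec 1, 1669 (152 left).
Dec has 31 days: +31 → Jan 1, 1670 (121 left).
Jan has 31 days: +31 → Feb 1, 1670 (90 left).
Feb has 28 days: +28 → Mar 1, 1670 (62 left).
Mar has 31 days: +31 → Apr 1, 1670 (31 left).
Apr has 30 days: +30 → May 1, 1670 (1 left).
+1 → May 2, 1670.

May 2, 1670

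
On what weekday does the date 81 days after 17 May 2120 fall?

Tuesday

May 17, 2120 is a Friday.
81 mod 7 = 4, so 81 days after a Friday is Friday + 4 = Tuesday.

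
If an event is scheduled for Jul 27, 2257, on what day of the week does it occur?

Monday

Doomsday rule: the anchor day for the 2200s is Friday. For year 57: 57÷12 = 4 r 9, and 9÷4 = 2, so 4+9+2 = 15.
Friday + 15 ≡ Saturday — that's 2257's doomsday.
In July the doomsday date is Jul 11.
Jul 27 is 16 days after Jul 11; 16 mod 7 = 2, so Saturday + 2 = Monday.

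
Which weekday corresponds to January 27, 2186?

Friday

Doomsday rule: the anchor day for the 2100s is Sunday. For year 86: 86÷12 = 7 r 2, and 2÷4 = 0, so 7+2+0 = 9.
Sunday + 9 ≡ Tuesday — that's 2186's doomsday.
In January the doomsday date is Jan 3 (2186 is not a leap year).
Jan 27 is 24 days after Jan 3; 24 mod 7 = 3, so Tuesday + 3 = Friday.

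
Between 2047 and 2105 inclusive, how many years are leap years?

14

Multiples of 4 in [2047,2105]: 15.
Of those, multiples of 100: 1 (not leap unless ÷400).
Multiples of 400: 0.
Leap years = 15 − 1 + 0 = 14.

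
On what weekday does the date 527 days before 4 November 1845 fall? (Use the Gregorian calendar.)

First find the weekday of Nov 4, 1845. Doomsday rule: the anchor day for the 1800s is Friday. For year 45: 45÷12 = 3 r 9, and 9÷4 = 2, so 3+9+2 = 14.
Friday + 14 ≡ Friday — that's 1845's doomsday.
In November the doomsday date is Nov 7.
Nov 4 is 3 days before Nov 7; 3 mod 7 = 3, so Friday − 3 = Tuesday.
527 mod 7 = 2, so 527 days before a Tuesday is Tuesday − 2 = Sunday.

Sunday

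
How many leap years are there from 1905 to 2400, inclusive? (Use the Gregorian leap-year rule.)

Multiples of 4 in [1905,2400]: 124.
Of those, multiples of 100: 5 (not leap unless ÷400).
Multiples of 400: 2.
Leap years = 124 − 5 + 2 = 121.

121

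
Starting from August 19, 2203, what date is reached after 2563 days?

+366 (one year; includes Feb 29, 2204) → Aug 19, 2204 (2197 left).
+365 (one year) → Aug 19, 2205 (1832 left).
+365 (one year) → Aug 19, 2206 (1467 left).
+365 (one year) → Aug 19, 2207 (1102 left).
+366 (one year; includes Feb 29, 2208) → Aug 19, 2208 (736 left).
+365 (one year) → Aug 19, 2209 (371 left).
Aug has 31 days: +13 → Sep 1, 2209 (358 left).
Sep has 30 days: +30 → Oct 1, 2209 (328 left).
Oct has 31 days: +31 → Nov 1, 2209 (297 left).
Nov has 30 days: +30 → Dec 1, 2209 (267 left).
Dec has 31 days: +31 → Jan 1, 2210 (236 left).
Jan has 31 days: +31 → Feb 1, 2210 (205 left).
Feb has 28 days: +28 → Mar 1, 2210 (177 left).
Mar has 31 days: +31 → Apr 1, 2210 (146 left).
Apr has 30 days: +30 → May 1, 2210 (116 left).
May has 31 days: +31 → Jun 1, 2210 (85 left).
Jun has 30 days: +30 → Jul 1, 2210 (55 left).
Jul has 31 days: +31 → Aug 1, 2210 (24 left).
+24 → Aug 25, 2210.

August 25, 2210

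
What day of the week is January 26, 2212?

Sunday

Doomsday rule: the anchor day for the 2200s is Friday. For year 12: 12÷12 = 1 r 0, and 0÷4 = 0, so 1+0+0 = 1.
Friday + 1 ≡ Saturday — that's 2212's doomsday.
In January the doomsday date is Jan 4 (2212 is a leap year (divisible by 4)).
Jan 26 is 22 days after Jan 4; 22 mod 7 = 1, so Saturday + 1 = Sunday.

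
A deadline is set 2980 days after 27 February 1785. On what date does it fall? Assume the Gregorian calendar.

+365 (one year) → Feb 27, 1786 (2615 left).
+365 (one year) → Feb 27, 1787 (2250 left).
+365 (one year) → Feb 27, 1788 (1885 left).
+366 (one year; includes Feb 29, 1788) → Feb 27, 1789 (1519 left).
+365 (one year) → Feb 27, 1790 (1154 left).
+365 (one year) → Feb 27, 1791 (789 left).
+365 (one year) → Feb 27, 1792 (424 left).
+366 (one year; includes Feb 29, 1792) → Feb 27, 1793 (58 left).
Feb has 28 days: +2 → Mar 1, 1793 (56 left).
Mar has 31 days: +31 → Apr 1, 1793 (25 left).
+25 → Apr 26, 1793.

April 26, 1793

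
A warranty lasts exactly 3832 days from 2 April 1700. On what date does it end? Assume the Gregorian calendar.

September 29, 1710

+365 (one year) → Apr 2, 1701 (3467 left).
+365 (one year) → Apr 2, 1702 (3102 left).
+365 (one year) → Apr 2, 1703 (2737 left).
+366 (one year; includes Feb 29, 1704) → Apr 2, 1704 (2371 left).
+365 (one year) → Apr 2, 1705 (2006 left).
+365 (one year) → Apr 2, 1706 (1641 left).
+365 (one year) → Apr 2, 1707 (1276 left).
+366 (one year; includes Feb 29, 1708) → Apr 2, 1708 (910 left).
+365 (one year) → Apr 2, 1709 (545 left).
+365 (one year) → Apr 2, 1710 (180 left).
Apr has 30 days: +29 → May 1, 1710 (151 left).
May has 31 days: +31 → Jun 1, 1710 (120 left).
Jun has 30 days: +30 → Jul 1, 1710 (90 left).
Jul has 31 days: +31 → Aug 1, 1710 (59 left).
Aug has 31 days: +31 → Sep 1, 1710 (28 left).
+28 → Sep 29, 1710.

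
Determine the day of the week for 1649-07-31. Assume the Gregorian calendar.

Saturday

Doomsday rule: the anchor day for the 1600s is Tuesday. For year 49: 49÷12 = 4 r 1, and 1÷4 = 0, so 4+1+0 = 5.
Tuesday + 5 ≡ Sunday — that's 1649's doomsday.
In July the doomsday date is Jul 11.
Jul 31 is 20 days after Jul 11; 20 mod 7 = 6, so Sunday + 6 = Saturday.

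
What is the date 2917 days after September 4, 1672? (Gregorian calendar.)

August 30, 1680

+365 (one year) → Sep 4, 1673 (2552 left).
+365 (one year) → Sep 4, 1674 (2187 left).
+365 (one year) → Sep 4, 1675 (1822 left).
+366 (one year; includes Feb 29, 1676) → Sep 4, 1676 (1456 left).
+365 (one year) → Sep 4, 1677 (1091 left).
+365 (one year) → Sep 4, 1678 (726 left).
+365 (one year) → Sep 4, 1679 (361 left).
Sep has 30 days: +27 → Oct 1, 1679 (334 left).
Oct has 31 days: +31 → Nov 1, 1679 (303 left).
Nov has 30 days: +30 → Dec 1, 1679 (273 left).
Dec has 31 days: +31 → Jan 1, 1680 (242 left).
Jan has 31 days: +31 → Feb 1, 1680 (211 left).
Feb has 29 days: +29 → Mar 1, 1680 (182 left).
Mar has 31 days: +31 → Apr 1, 1680 (151 left).
Apr has 30 days: +30 → May 1, 1680 (121 left).
May has 31 days: +31 → Jun 1, 1680 (90 left).
Jun has 30 days: +30 → Jul 1, 1680 (60 left).
Jul has 31 days: +31 → Aug 1, 1680 (29 left).
+29 → Aug 30, 1680.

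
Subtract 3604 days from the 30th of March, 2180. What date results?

May 18, 2170

−366 (one year; includes Feb 29, 2180) → Mar 30, 2179 (3238 left).
−365 (one year) → Mar 30, 2178 (2873 left).
−365 (one year) → Mar 30, 2177 (2508 left).
−365 (one year) → Mar 30, 2176 (2143 left).
−366 (one year; includes Feb 29, 2176) → Mar 30, 2175 (1777 left).
−365 (one year) → Mar 30, 2174 (1412 left).
−365 (one year) → Mar 30, 2173 (1047 left).
−365 (one year) → Mar 30, 2172 (682 left).
−366 (one year; includes Feb 29, 2172) → Mar 30, 2171 (316 left).
−30 → Feb 28, 2171 (end of Feb, 28 days; 286 left).
−28 → Jan 31, 2171 (end of Jan, 31 days; 258 left).
−31 → Dec 31, 2170 (end of Dec, 31 days; 227 left).
−31 → Nov 30, 2170 (end of Nov, 30 days; 196 left).
−30 → Oct 31, 2170 (end of Oct, 31 days; 166 left).
−31 → Sep 30, 2170 (end of Sep, 30 days; 135 left).
−30 → Aug 31, 2170 (end of Aug, 31 days; 105 left).
−31 → Jul 31, 2170 (end of Jul, 31 days; 74 left).
−31 → Jun 30, 2170 (end of Jun, 30 days; 43 left).
−30 → May 31, 2170 (end of May, 31 days; 13 left).
−13 → May 18, 2170.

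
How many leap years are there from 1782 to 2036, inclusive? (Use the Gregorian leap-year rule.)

Multiples of 4 in [1782,2036]: 64.
Of those, multiples of 100: 3 (not leap unless ÷400).
Multiples of 400: 1.
Leap years = 64 − 3 + 1 = 62.

62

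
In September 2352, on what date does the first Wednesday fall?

September 3, 2352

September 1, 2352 is a Monday.
The first Wednesday is therefore September 3 (2 days later).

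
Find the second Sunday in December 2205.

December 8, 2205

December 1, 2205 is a Sunday.
The first Sunday is therefore December 1 (same day).
The second Sunday is 1 + 1×7 = December 8.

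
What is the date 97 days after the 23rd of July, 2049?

October 28, 2049

Jul has 31 days: +9 → Aug 1, 2049 (88 left).
Aug has 31 days: +31 → Sep 1, 2049 (57 left).
Sep has 30 days: +30 → Oct 1, 2049 (27 left).
+27 → Oct 28, 2049.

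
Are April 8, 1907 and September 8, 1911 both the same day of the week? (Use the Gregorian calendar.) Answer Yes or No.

From Apr 8, 1907 to Sep 8, 1911 is 1614 days.
1614 mod 7 = 4, so they are different weekdays.
(Apr 8, 1907 is a Monday; Sep 8, 1911 is a Friday.)

No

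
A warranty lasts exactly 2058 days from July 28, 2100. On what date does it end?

+365 (one year) → Jul 28, 2101 (1693 left).
+365 (one year) → Jul 28, 2102 (1328 left).
+365 (one year) → Jul 28, 2103 (963 left).
+366 (one year; includes Feb 29, 2104) → Jul 28, 2104 (597 left).
+365 (one year) → Jul 28, 2105 (232 left).
Jul has 31 days: +4 → Aug 1, 2105 (228 left).
Aug has 31 days: +31 → Sep 1, 2105 (197 left).
Sep has 30 days: +30 → Oct 1, 2105 (167 left).
Oct has 31 days: +31 → Nov 1, 2105 (136 left).
Nov has 30 days: +30 → Dec 1, 2105 (106 left).
Dec has 31 days: +31 → Jan 1, 2106 (75 left).
Jan has 31 days: +31 → Feb 1, 2106 (44 left).
Feb has 28 days: +28 → Mar 1, 2106 (16 left).
+16 → Mar 17, 2106.

March 17, 2106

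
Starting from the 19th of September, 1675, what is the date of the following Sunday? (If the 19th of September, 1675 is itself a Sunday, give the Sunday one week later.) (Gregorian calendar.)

September 22, 1675

Sep 19, 1675 is a Thursday.
From Thursday to the next Sunday is 3 days.
Sep 19, 1675 + 3 = Sep 22, 1675.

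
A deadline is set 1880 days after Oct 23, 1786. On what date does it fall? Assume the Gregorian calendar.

December 16, 1791

+365 (one year) → Oct 23, 1787 (1515 left).
+366 (one year; includes Feb 29, 1788) → Oct 23, 1788 (1149 left).
+365 (one year) → Oct 23, 1789 (784 left).
+365 (one year) → Oct 23, 1790 (419 left).
+365 (one year) → Oct 23, 1791 (54 left).
Oct has 31 days: +9 → Nov 1, 1791 (45 left).
Nov has 30 days: +30 → Dec 1, 1791 (15 left).
+15 → Dec 16, 1791.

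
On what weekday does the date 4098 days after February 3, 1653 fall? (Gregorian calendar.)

First find the weekday of Feb 3, 1653. Doomsday rule: the anchor day for the 1600s is Tuesday. For year 53: 53÷12 = 4 r 5, and 5÷4 = 1, so 4+5+1 = 10.
Tuesday + 10 ≡ Friday — that's 1653's doomsday.
In February the doomsday date is Feb 28 (1653 is not a leap year).
Feb 3 is 25 days before Feb 28; 25 mod 7 = 4, so Friday − 4 = Monday.
4098 mod 7 = 3, so 4098 days after a Monday is Monday + 3 = Thursday.

Thursday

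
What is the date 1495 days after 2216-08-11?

+365 (one year) → Aug 11, 2217 (1130 left).
+365 (one year) → Aug 11, 2218 (765 left).
+365 (one year) → Aug 11, 2219 (400 left).
Aug has 31 days: +21 → Sep 1, 2219 (379 left).
Sep has 30 days: +30 → Oct 1, 2219 (349 left).
Oct has 31 days: +31 → Nov 1, 2219 (318 left).
Nov has 30 days: +30 → Dec 1, 2219 (288 left).
Dec has 31 days: +31 → Jan 1, 2220 (257 left).
Jan has 31 days: +31 → Feb 1, 2220 (226 left).
Feb has 29 days: +29 → Mar 1, 2220 (197 left).
Mar has 31 days: +31 → Apr 1, 2220 (166 left).
Apr has 30 days: +30 → May 1, 2220 (136 left).
May has 31 days: +31 → Jun 1, 2220 (105 left).
Jun has 30 days: +30 → Jul 1, 2220 (75 left).
Jul has 31 days: +31 → Aug 1, 2220 (44 left).
Aug has 31 days: +31 → Sep 1, 2220 (13 left).
+13 → Sep 14, 2220.

September 14, 2220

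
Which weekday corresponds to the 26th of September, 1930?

Doomsday rule: the anchor day for the 1900s is Wednesday. For year 30: 30÷12 = 2 r 6, and 6÷4 = 1, so 2+6+1 = 9.
Wednesday + 9 ≡ Friday — that's 1930's doomsday.
In September the doomsday date is Sep 5.
Sep 26 is 21 days after Sep 5; 21 mod 7 = 0, so Friday + 0 = Friday.

Friday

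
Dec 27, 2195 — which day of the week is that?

Sunday

January 1, 2195 is a Thursday.
Jan 1, 2195 → Feb 1, 2195: 31 days (January has 31).
Feb 1, 2195 → Mar 1, 2195: 28 days (February has 28).
Mar 1, 2195 → Apr 1, 2195: 31 days (March has 31).
Apr 1, 2195 → May 1, 2195: 30 days (April has 30).
May 1, 2195 → Jun 1, 2195: 31 days (May has 31).
Jun 1, 2195 → Jul 1, 2195: 30 days (June has 30).
Jul 1, 2195 → Aug 1, 2195: 31 days (July has 31).
Aug 1, 2195 → Sep 1, 2195: 31 days (August has 31).
Sep 1, 2195 → Oct 1, 2195: 30 days (September has 30).
Oct 1, 2195 → Nov 1, 2195: 31 days (October has 31).
Nov 1, 2195 → Dec 1, 2195: 30 days (November has 30).
Dec 1, 2195 → Dec 27, 2195: 26 days.
Total: 360 days.
360 mod 7 = 3, so Thursday + 3 = Sunday.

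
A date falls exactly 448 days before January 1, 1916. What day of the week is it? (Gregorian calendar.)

First find the weekday of Jan 1, 1916. Doomsday rule: the anchor day for the 1900s is Wednesday. For year 16: 16÷12 = 1 r 4, and 4÷4 = 1, so 1+4+1 = 6.
Wednesday + 6 ≡ Tuesday — that's 1916's doomsday.
In January the doomsday date is Jan 4 (1916 is a leap year (divisible by 4)).
Jan 1 is 3 days before Jan 4; 3 mod 7 = 3, so Tuesday − 3 = Saturday.
448 mod 7 = 0, so 448 days before a Saturday is Saturday − 0 = Saturday.

Saturday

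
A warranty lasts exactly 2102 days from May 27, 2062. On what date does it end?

+365 (one year) → May 27, 2063 (1737 left).
+366 (one year; includes Feb 29, 2064) → May 27, 2064 (1371 left).
+365 (one year) → May 27, 2065 (1006 left).
+365 (one year) → May 27, 2066 (641 left).
+365 (one year) → May 27, 2067 (276 left).
May has 31 days: +5 → Jun 1, 2067 (271 left).
Jun has 30 days: +30 → Jul 1, 2067 (241 left).
Jul has 31 days: +31 → Aug 1, 2067 (210 left).
Aug has 31 days: +31 → Sep 1, 2067 (179 left).
Sep has 30 days: +30 → Oct 1, 2067 (149 left).
Oct has 31 days: +31 → Nov 1, 2067 (118 left).
Nov has 30 days: +30 → Dec 1, 2067 (88 left).
Dec has 31 days: +31 → Jan 1, 2068 (57 left).
Jan has 31 days: +31 → Feb 1, 2068 (26 left).
+26 → Feb 27, 2068.

February 27, 2068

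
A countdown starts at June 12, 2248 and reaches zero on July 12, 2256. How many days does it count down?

2952

Jun 12, 2248 → Jun 12, 2249: 365 days.
Jun 12, 2249 → Jun 12, 2250: 365 days.
Jun 12, 2250 → Jun 12, 2251: 365 days.
Jun 12, 2251 → Jun 12, 2252: 366 days (Feb 29, 2252 is in that span).
Jun 12, 2252 → Jun 12, 2253: 365 days.
Jun 12, 2253 → Jun 12, 2254: 365 days.
Jun 12, 2254 → Jun 12, 2255: 365 days.
Jun 12, 2255 → Jul 12, 2255: 30 days (June has 30).
Jul 12, 2255 → Aug 12, 2255: 31 days (July has 31).
Aug 12, 2255 → Sep 12, 2255: 31 days (August has 31).
Sep 12, 2255 → Oct 12, 2255: 30 days (September has 30).
Oct 12, 2255 → Nov 12, 2255: 31 days (October has 31).
Nov 12, 2255 → Dec 12, 2255: 30 days (November has 30).
Dec 12, 2255 → Jan 12, 2256: 31 days (December has 31).
Jan 12, 2256 → Feb 12, 2256: 31 days (January has 31).
Feb 12, 2256 → Mar 12, 2256: 29 days (February has 29).
Mar 12, 2256 → Apr 12, 2256: 31 days (March has 31).
Apr 12, 2256 → May 12, 2256: 30 days (April has 30).
May 12, 2256 → Jun 12, 2256: 31 days (May has 31).
Jun 12, 2256 → Jul 12, 2256: 30 days.
Total: 2952 days.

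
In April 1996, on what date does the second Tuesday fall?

April 1, 1996 is a Monday.
The first Tuesday is therefore April 2 (1 days later).
The second Tuesday is 2 + 1×7 = April 9.

April 9, 1996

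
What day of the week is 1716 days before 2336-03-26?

Mar 26, 2336 is a Thursday.
1716 mod 7 = 1, so 1716 days before a Thursday is Thursday − 1 = Wednesday.

Wednesday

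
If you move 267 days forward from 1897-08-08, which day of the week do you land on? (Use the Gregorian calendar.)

Aug 8, 1897 is a Sunday.
267 mod 7 = 1, so 267 days after a Sunday is Sunday + 1 = Monday.

Monday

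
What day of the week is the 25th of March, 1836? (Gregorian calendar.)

Doomsday rule: the anchor day for the 1800s is Friday. For year 36: 36÷12 = 3 r 0, and 0÷4 = 0, so 3+0+0 = 3.
Friday + 3 ≡ Monday — that's 1836's doomsday.
In March the doomsday date is Mar 14.
Mar 25 is 11 days after Mar 14; 11 mod 7 = 4, so Monday + 4 = Friday.

Friday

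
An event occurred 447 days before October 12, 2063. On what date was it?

July 22, 2062

−365 (one year) → Oct 12, 2062 (82 left).
−12 → Sep 30, 2062 (end of Sep, 30 days; 70 left).
−30 → Aug 31, 2062 (end of Aug, 31 days; 40 left).
−31 → Jul 31, 2062 (end of Jul, 31 days; 9 left).
−9 → Jul 22, 2062.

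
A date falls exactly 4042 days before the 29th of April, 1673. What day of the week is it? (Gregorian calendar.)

First find the weekday of Apr 29, 1673. Doomsday rule: the anchor day for the 1600s is Tuesday. For year 73: 73÷12 = 6 r 1, and 1÷4 = 0, so 6+1+0 = 7.
Tuesday + 7 ≡ Tuesday — that's 1673's doomsday.
In April the doomsday date is Apr 4.
Apr 29 is 25 days after Apr 4; 25 mod 7 = 4, so Tuesday + 4 = Saturday.
4042 mod 7 = 3, so 4042 days before a Saturday is Saturday − 3 = Wednesday.

Wednesday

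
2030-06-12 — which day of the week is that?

Doomsday rule: the anchor day for the 2000s is Tuesday. For year 30: 30÷12 = 2 r 6, and 6÷4 = 1, so 2+6+1 = 9.
Tuesday + 9 ≡ Thursday — that's 2030's doomsday.
In June the doomsday date is Jun 6.
Jun 12 is 6 days after Jun 6; 6 mod 7 = 6, so Thursday + 6 = Wednesday.

Wednesday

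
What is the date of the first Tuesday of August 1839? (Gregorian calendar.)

August 6, 1839

August 1, 1839 is a Thursday.
The first Tuesday is therefore August 6 (5 days later).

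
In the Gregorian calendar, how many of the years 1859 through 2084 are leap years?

56

Multiples of 4 in [1859,2084]: 57.
Of those, multiples of 100: 2 (not leap unless ÷400).
Multiples of 400: 1.
Leap years = 57 − 2 + 1 = 56.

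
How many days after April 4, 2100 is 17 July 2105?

Apr 4, 2100 → Apr 4, 2101: 365 days.
Apr 4, 2101 → Apr 4, 2102: 365 days.
Apr 4, 2102 → Apr 4, 2103: 365 days.
Apr 4, 2103 → Apr 4, 2104: 366 days (Feb 29, 2104 is in that span).
Apr 4, 2104 → Apr 4, 2105: 365 days.
Apr 4, 2105 → May 4, 2105: 30 days (April has 30).
May 4, 2105 → Jun 4, 2105: 31 days (May has 31).
Jun 4, 2105 → Jul 4, 2105: 30 days (June has 30).
Jul 4, 2105 → Jul 17, 2105: 13 days.
Total: 1930 days.

1930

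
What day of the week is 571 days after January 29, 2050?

Wednesday

Jan 29, 2050 is a Saturday.
571 mod 7 = 4, so 571 days after a Saturday is Saturday + 4 = Wednesday.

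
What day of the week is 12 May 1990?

January 1, 1990 is a Monday.
Jan 1, 1990 → Feb 1, 1990: 31 days (January has 31).
Feb 1, 1990 → Mar 1, 1990: 28 days (February has 28).
Mar 1, 1990 → Apr 1, 1990: 31 days (March has 31).
Apr 1, 1990 → May 1, 1990: 30 days (April has 30).
May 1, 1990 → May 12, 1990: 11 days.
Total: 131 days.
131 mod 7 = 5, so Monday + 5 = Saturday.

Saturday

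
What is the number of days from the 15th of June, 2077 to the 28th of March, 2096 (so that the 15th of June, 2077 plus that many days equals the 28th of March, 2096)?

6861

Jun 15, 2077 → Jun 15, 2078: 365 days.
Jun 15, 2078 → Jun 15, 2079: 365 days.
Jun 15, 2079 → Jun 15, 2080: 366 days (Feb 29, 2080 is in that span).
Jun 15, 2080 → Jun 15, 2081: 365 days.
Jun 15, 2081 → Jun 15, 2082: 365 days.
Jun 15, 2082 → Jun 15, 2083: 365 days.
Jun 15, 2083 → Jun 15, 2084: 366 days (Feb 29, 2084 is in that span).
Jun 15, 2084 → Jun 15, 2085: 365 days.
Jun 15, 2085 → Jun 15, 2086: 365 days.
Jun 15, 2086 → Jun 15, 2087: 365 days.
Jun 15, 2087 → Jun 15, 2088: 366 days (Feb 29, 2088 is in that span).
Jun 15, 2088 → Jun 15, 2089: 365 days.
Jun 15, 2089 → Jun 15, 2090: 365 days.
Jun 15, 2090 → Jun 15, 2091: 365 days.
Jun 15, 2091 → Jun 15, 2092: 366 days (Feb 29, 2092 is in that span).
Jun 15, 2092 → Jun 15, 2093: 365 days.
Jun 15, 2093 → Jun 15, 2094: 365 days.
Jun 15, 2094 → Jun 15, 2095: 365 days.
Jun 15, 2095 → Jul 15, 2095: 30 days (June has 30).
Jul 15, 2095 → Aug 15, 2095: 31 days (July has 31).
Aug 15, 2095 → Sep 15, 2095: 31 days (August has 31).
Sep 15, 2095 → Oct 15, 2095: 30 days (September has 30).
Oct 15, 2095 → Nov 15, 2095: 31 days (October has 31).
Nov 15, 2095 → Dec 15, 2095: 30 days (November has 30).
Dec 15, 2095 → Jan 15, 2096: 31 days (December has 31).
Jan 15, 2096 → Feb 15, 2096: 31 days (January has 31).
Feb 15, 2096 → Mar 15, 2096: 29 days (February has 29).
Mar 15, 2096 → Mar 28, 2096: 13 days.
Total: 6861 days.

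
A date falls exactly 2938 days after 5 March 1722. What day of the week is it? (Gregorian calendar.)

Mar 5, 1722 is a Thursday.
2938 mod 7 = 5, so 2938 days after a Thursday is Thursday + 5 = Tuesday.

Tuesday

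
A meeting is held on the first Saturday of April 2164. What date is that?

April 7, 2164

April 1, 2164 is a Sunday.
The first Saturday is therefore April 7 (6 days later).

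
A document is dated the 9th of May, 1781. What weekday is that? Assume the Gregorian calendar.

Wednesday

Doomsday rule: the anchor day for the 1700s is Sunday. For year 81: 81÷12 = 6 r 9, and 9÷4 = 2, so 6+9+2 = 17.
Sunday + 17 ≡ Wednesday — that's 1781's doomsday.
In May the doomsday date is May 9.
May 9 is the doomsday itself: Wednesday.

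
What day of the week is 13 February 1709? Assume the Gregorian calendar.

Wednesday

Doomsday rule: the anchor day for the 1700s is Sunday. For year 09: 9÷12 = 0 r 9, and 9÷4 = 2, so 0+9+2 = 11.
Sunday + 11 ≡ Thursday — that's 1709's doomsday.
In February the doomsday date is Feb 28 (1709 is not a leap year).
Feb 13 is 15 days before Feb 28; 15 mod 7 = 1, so Thursday − 1 = Wednesday.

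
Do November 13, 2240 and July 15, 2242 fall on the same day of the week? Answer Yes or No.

From Nov 13, 2240 to Jul 15, 2242 is 609 days.
609 mod 7 = 0, so they are the same weekday.
(Nov 13, 2240 is a Friday; Jul 15, 2242 is a Friday.)

Yes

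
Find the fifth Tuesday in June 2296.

June 1, 2296 is a Monday.
The first Tuesday is therefore June 2 (1 days later).
The fifth Tuesday is 2 + 4×7 = June 30.

June 30, 2296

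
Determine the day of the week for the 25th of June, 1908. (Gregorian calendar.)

Thursday

January 1, 1908 is a Wednesday.
Jan 1, 1908 → Feb 1, 1908: 31 days (January has 31).
Feb 1, 1908 → Mar 1, 1908: 29 days (February has 29).
Mar 1, 1908 → Apr 1, 1908: 31 days (March has 31).
Apr 1, 1908 → May 1, 1908: 30 days (April has 30).
May 1, 1908 → Jun 1, 1908: 31 days (May has 31).
Jun 1, 1908 → Jun 25, 1908: 24 days.
Total: 176 days.
176 mod 7 = 1, so Wednesday + 1 = Thursday.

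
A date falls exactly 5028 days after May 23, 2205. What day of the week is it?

May 23, 2205 is a Thursday.
5028 mod 7 = 2, so 5028 days after a Thursday is Thursday + 2 = Saturday.

Saturday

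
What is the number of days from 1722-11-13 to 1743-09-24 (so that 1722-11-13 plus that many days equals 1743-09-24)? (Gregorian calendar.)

7620

Nov 13, 1722 → Nov 13, 1723: 365 days.
Nov 13, 1723 → Nov 13, 1724: 366 days (Feb 29, 1724 is in that span).
Nov 13, 1724 → Nov 13, 1725: 365 days.
Nov 13, 1725 → Nov 13, 1726: 365 days.
Nov 13, 1726 → Nov 13, 1727: 365 days.
Nov 13, 1727 → Nov 13, 1728: 366 days (Feb 29, 1728 is in that span).
Nov 13, 1728 → Nov 13, 1729: 365 days.
Nov 13, 1729 → Nov 13, 1730: 365 days.
Nov 13, 1730 → Nov 13, 1731: 365 days.
Nov 13, 1731 → Nov 13, 1732: 366 days (Feb 29, 1732 is in that span).
Nov 13, 1732 → Nov 13, 1733: 365 days.
Nov 13, 1733 → Nov 13, 1734: 365 days.
Nov 13, 1734 → Nov 13, 1735: 365 days.
Nov 13, 1735 → Nov 13, 1736: 366 days (Feb 29, 1736 is in that span).
Nov 13, 1736 → Nov 13, 1737: 365 days.
Nov 13, 1737 → Nov 13, 1738: 365 days.
Nov 13, 1738 → Nov 13, 1739: 365 days.
Nov 13, 1739 → Nov 13, 1740: 366 days (Feb 29, 1740 is in that span).
Nov 13, 1740 → Nov 13, 1741: 365 days.
Nov 13, 1741 → Nov 13, 1742: 365 days.
Nov 13, 1742 → Dec 13, 1742: 30 days (November has 30).
Dec 13, 1742 → Jan 13, 1743: 31 days (December has 31).
Jan 13, 1743 → Feb 13, 1743: 31 days (January has 31).
Feb 13, 1743 → Mar 13, 1743: 28 days (February has 28).
Mar 13, 1743 → Apr 13, 1743: 31 days (March has 31).
Apr 13, 1743 → May 13, 1743: 30 days (April has 30).
May 13, 1743 → Jun 13, 1743: 31 days (May has 31).
Jun 13, 1743 → Jul 13, 1743: 30 days (June has 30).
Jul 13, 1743 → Aug 13, 1743: 31 days (July has 31).
Aug 13, 1743 → Sep 13, 1743: 31 days (August has 31).
Sep 13, 1743 → Sep 24, 1743: 11 days.
Total: 7620 days.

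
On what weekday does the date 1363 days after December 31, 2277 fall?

Saturday

First find the weekday of Dec 31, 2277. Doomsday rule: the anchor day for the 2200s is Friday. For year 77: 77÷12 = 6 r 5, and 5÷4 = 1, so 6+5+1 = 12.
Friday + 12 ≡ Wednesday — that's 2277's doomsday.
In December the doomsday date is Dec 12.
Dec 31 is 19 days after Dec 12; 19 mod 7 = 5, so Wednesday + 5 = Monday.
1363 mod 7 = 5, so 1363 days after a Monday is Monday + 5 = Saturday.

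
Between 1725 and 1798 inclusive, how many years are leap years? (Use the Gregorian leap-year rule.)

Multiples of 4 in [1725,1798]: 18.
Of those, multiples of 100: 0 (not leap unless ÷400).
Multiples of 400: 0.
Leap years = 18 − 0 + 0 = 18.

18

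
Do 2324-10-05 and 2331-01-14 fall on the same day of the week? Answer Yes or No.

No

From Oct 5, 2324 to Jan 14, 2331 is 2292 days.
2292 mod 7 = 3, so they are different weekdays.
(Oct 5, 2324 is a Sunday; Jan 14, 2331 is a Wednesday.)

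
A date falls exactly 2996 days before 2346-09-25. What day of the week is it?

Wednesday

Sep 25, 2346 is a Wednesday.
2996 mod 7 = 0, so 2996 days before a Wednesday is Wednesday − 0 = Wednesday.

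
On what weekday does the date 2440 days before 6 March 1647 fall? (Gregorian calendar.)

Mar 6, 1647 is a Wednesday.
2440 mod 7 = 4, so 2440 days before a Wednesday is Wednesday − 4 = Saturday.

Saturday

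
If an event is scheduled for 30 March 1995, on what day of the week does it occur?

Thursday

Doomsday rule: the anchor day for the 1900s is Wednesday. For year 95: 95÷12 = 7 r 11, and 11÷4 = 2, so 7+11+2 = 20.
Wednesday + 20 ≡ Tuesday — that's 1995's doomsday.
In March the doomsday date is Mar 14.
Mar 30 is 16 days after Mar 14; 16 mod 7 = 2, so Tuesday + 2 = Thursday.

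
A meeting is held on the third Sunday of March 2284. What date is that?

March 16, 2284

March 1, 2284 is a Saturday.
The first Sunday is therefore March 2 (1 days later).
The third Sunday is 2 + 2×7 = March 16.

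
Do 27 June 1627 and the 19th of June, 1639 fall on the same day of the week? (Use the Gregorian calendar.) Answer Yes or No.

Yes

From Jun 27, 1627 to Jun 19, 1639 is 4375 days.
4375 mod 7 = 0, so they are the same weekday.
(Jun 27, 1627 is a Sunday; Jun 19, 1639 is a Sunday.)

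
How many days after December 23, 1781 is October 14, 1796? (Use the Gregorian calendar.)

5409

Dec 23, 1781 → Dec 23, 1782: 365 days.
Dec 23, 1782 → Dec 23, 1783: 365 days.
Dec 23, 1783 → Dec 23, 1784: 366 days (Feb 29, 1784 is in that span).
Dec 23, 1784 → Dec 23, 1785: 365 days.
Dec 23, 1785 → Dec 23, 1786: 365 days.
Dec 23, 1786 → Dec 23, 1787: 365 days.
Dec 23, 1787 → Dec 23, 1788: 366 days (Feb 29, 1788 is in that span).
Dec 23, 1788 → Dec 23, 1789: 365 days.
Dec 23, 1789 → Dec 23, 1790: 365 days.
Dec 23, 1790 → Dec 23, 1791: 365 days.
Dec 23, 1791 → Dec 23, 1792: 366 days (Feb 29, 1792 is in that span).
Dec 23, 1792 → Dec 23, 1793: 365 days.
Dec 23, 1793 → Dec 23, 1794: 365 days.
Dec 23, 1794 → Dec 23, 1795: 365 days.
Dec 23, 1795 → Jan 23, 1796: 31 days (December has 31).
Jan 23, 1796 → Feb 23, 1796: 31 days (January has 31).
Feb 23, 1796 → Mar 23, 1796: 29 days (February has 29).
Mar 23, 1796 → Apr 23, 1796: 31 days (March has 31).
Apr 23, 1796 → May 23, 1796: 30 days (April has 30).
May 23, 1796 → Jun 23, 1796: 31 days (May has 31).
Jun 23, 1796 → Jul 23, 1796: 30 days (June has 30).
Jul 23, 1796 → Aug 23, 1796: 31 days (July has 31).
Aug 23, 1796 → Sep 23, 1796: 31 days (August has 31).
Sep 23, 1796 → Oct 14, 1796: 21 days.
Total: 5409 days.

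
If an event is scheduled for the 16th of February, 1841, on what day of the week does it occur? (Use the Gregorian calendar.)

Doomsday rule: the anchor day for the 1800s is Friday. For year 41: 41÷12 = 3 r 5, and 5÷4 = 1, so 3+5+1 = 9.
Friday + 9 ≡ Sunday — that's 1841's doomsday.
In February the doomsday date is Feb 28 (1841 is not a leap year).
Feb 16 is 12 days before Feb 28; 12 mod 7 = 5, so Sunday − 5 = Tuesday.

Tuesday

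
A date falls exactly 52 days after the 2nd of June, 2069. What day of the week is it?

First find the weekday of Jun 2, 2069. Doomsday rule: the anchor day for the 2000s is Tuesday. For year 69: 69÷12 = 5 r 9, and 9÷4 = 2, so 5+9+2 = 16.
Tuesday + 16 ≡ Thursday — that's 2069's doomsday.
In June the doomsday date is Jun 6.
Jun 2 is 4 days before Jun 6; 4 mod 7 = 4, so Thursday − 4 = Sunday.
52 mod 7 = 3, so 52 days after a Sunday is Sunday + 3 = Wednesday.

Wednesday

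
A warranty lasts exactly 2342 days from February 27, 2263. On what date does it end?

+365 (one year) → Feb 27, 2264 (1977 left).
+366 (one year; includes Feb 29, 2264) → Feb 27, 2265 (1611 left).
+365 (one year) → Feb 27, 2266 (1246 left).
+365 (one year) → Feb 27, 2267 (881 left).
+365 (one year) → Feb 27, 2268 (516 left).
+366 (one year; includes Feb 29, 2268) → Feb 27, 2269 (150 left).
Feb has 28 days: +2 → Mar 1, 2269 (148 left).
Mar has 31 days: +31 → Apr 1, 2269 (117 left).
Apr has 30 days: +30 → May 1, 2269 (87 left).
May has 31 days: +31 → Jun 1, 2269 (56 left).
Jun has 30 days: +30 → Jul 1, 2269 (26 left).
+26 → Jul 27, 2269.

July 27, 2269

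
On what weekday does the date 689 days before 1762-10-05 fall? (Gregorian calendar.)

Saturday

First find the weekday of Oct 5, 1762. Doomsday rule: the anchor day for the 1700s is Sunday. For year 62: 62÷12 = 5 r 2, and 2÷4 = 0, so 5+2+0 = 7.
Sunday + 7 ≡ Sunday — that's 1762's doomsday.
In October the doomsday date is Oct 10.
Oct 5 is 5 days before Oct 10; 5 mod 7 = 5, so Sunday − 5 = Tuesday.
689 mod 7 = 3, so 689 days before a Tuesday is Tuesday − 3 = Saturday.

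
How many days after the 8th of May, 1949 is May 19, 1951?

741

May 8, 1949 → May 8, 1950: 365 days.
May 8, 1950 → Jun 8, 1950: 31 days (May has 31).
Jun 8, 1950 → Jul 8, 1950: 30 days (June has 30).
Jul 8, 1950 → Aug 8, 1950: 31 days (July has 31).
Aug 8, 1950 → Sep 8, 1950: 31 days (August has 31).
Sep 8, 1950 → Oct 8, 1950: 30 days (September has 30).
Oct 8, 1950 → Nov 8, 1950: 31 days (October has 31).
Nov 8, 1950 → Dec 8, 1950: 30 days (November has 30).
Dec 8, 1950 → Jan 8, 1951: 31 days (December has 31).
Jan 8, 1951 → Feb 8, 1951: 31 days (January has 31).
Feb 8, 1951 → Mar 8, 1951: 28 days (February has 28).
Mar 8, 1951 → Apr 8, 1951: 31 days (March has 31).
Apr 8, 1951 → May 8, 1951: 30 days (April has 30).
May 8, 1951 → May 19, 1951: 11 days.
Total: 741 days.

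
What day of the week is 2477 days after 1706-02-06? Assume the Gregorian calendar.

First find the weekday of Feb 6, 1706. Doomsday rule: the anchor day for the 1700s is Sunday. For year 06: 6÷12 = 0 r 6, and 6÷4 = 1, so 0+6+1 = 7.
Sunday + 7 ≡ Sunday — that's 1706's doomsday.
In February the doomsday date is Feb 28 (1706 is not a leap year).
Feb 6 is 22 days before Feb 28; 22 mod 7 = 1, so Sunday − 1 = Saturday.
2477 mod 7 = 6, so 2477 days after a Saturday is Saturday + 6 = Friday.

Friday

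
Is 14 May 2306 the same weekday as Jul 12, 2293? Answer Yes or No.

No

From Jul 12, 2293 to May 14, 2306 is 4688 days.
4688 mod 7 = 5, so they are different weekdays.
(Jul 12, 2293 is a Wednesday; May 14, 2306 is a Monday.)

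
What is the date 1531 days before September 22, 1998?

July 14, 1994

−365 (one year) → Sep 22, 1997 (1166 left).
−365 (one year) → Sep 22, 1996 (801 left).
−366 (one year; includes Feb 29, 1996) → Sep 22, 1995 (435 left).
−365 (one year) → Sep 22, 1994 (70 left).
−22 → Aug 31, 1994 (end of Aug, 31 days; 48 left).
−31 → Jul 31, 1994 (end of Jul, 31 days; 17 left).
−17 → Jul 14, 1994.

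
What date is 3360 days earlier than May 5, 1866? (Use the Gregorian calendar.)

February 21, 1857

−365 (one year) → May 5, 1865 (2995 left).
−365 (one year) → May 5, 1864 (2630 left).
−366 (one year; includes Feb 29, 1864) → May 5, 1863 (2264 left).
−365 (one year) → May 5, 1862 (1899 left).
−365 (one year) → May 5, 1861 (1534 left).
−365 (one year) → May 5, 1860 (1169 left).
−366 (one year; includes Feb 29, 1860) → May 5, 1859 (803 left).
−365 (one year) → May 5, 1858 (438 left).
−365 (one year) → May 5, 1857 (73 left).
−5 → Apr 30, 1857 (end of Apr, 30 days; 68 left).
−30 → Mar 31, 1857 (end of Mar, 31 days; 38 left).
−31 → Feb 28, 1857 (end of Feb, 28 days; 7 left).
−7 → Feb 21, 1857.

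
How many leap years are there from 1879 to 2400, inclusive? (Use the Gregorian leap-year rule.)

Multiples of 4 in [1879,2400]: 131.
Of those, multiples of 100: 6 (not leap unless ÷400).
Multiples of 400: 2.
Leap years = 131 − 6 + 2 = 127.

127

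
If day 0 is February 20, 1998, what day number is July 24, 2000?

885

Feb 20, 1998 → Feb 20, 1999: 365 days.
Feb 20, 1999 → Feb 20, 2000: 365 days.
Feb 20, 2000 → Mar 20, 2000: 29 days (February has 29).
Mar 20, 2000 → Apr 20, 2000: 31 days (March has 31).
Apr 20, 2000 → May 20, 2000: 30 days (April has 30).
May 20, 2000 → Jun 20, 2000: 31 days (May has 31).
Jun 20, 2000 → Jul 20, 2000: 30 days (June has 30).
Jul 20, 2000 → Jul 24, 2000: 4 days.
Total: 885 days.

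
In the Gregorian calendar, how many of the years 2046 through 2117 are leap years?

Multiples of 4 in [2046,2117]: 18.
Of those, multiples of 100: 1 (not leap unless ÷400).
Multiples of 400: 0.
Leap years = 18 − 1 + 0 = 17.

17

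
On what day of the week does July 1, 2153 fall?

January 1, 2153 is a Monday.
Jan 1, 2153 → Feb 1, 2153: 31 days (January has 31).
Feb 1, 2153 → Mar 1, 2153: 28 days (February has 28).
Mar 1, 2153 → Apr 1, 2153: 31 days (March has 31).
Apr 1, 2153 → May 1, 2153: 30 days (April has 30).
May 1, 2153 → Jun 1, 2153: 31 days (May has 31).
Jun 1, 2153 → Jul 1, 2153: 30 days.
Total: 181 days.
181 mod 7 = 6, so Monday + 6 = Sunday.

Sunday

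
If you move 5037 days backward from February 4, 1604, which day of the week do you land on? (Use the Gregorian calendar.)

Saturday

First find the weekday of Feb 4, 1604. Doomsday rule: the anchor day for the 1600s is Tuesday. For year 04: 4÷12 = 0 r 4, and 4÷4 = 1, so 0+4+1 = 5.
Tuesday + 5 ≡ Sunday — that's 1604's doomsday.
In February the doomsday date is Feb 29 (1604 is a leap year (divisible by 4)).
Feb 4 is 25 days before Feb 29; 25 mod 7 = 4, so Sunday − 4 = Wednesday.
5037 mod 7 = 4, so 5037 days before a Wednesday is Wednesday − 4 = Saturday.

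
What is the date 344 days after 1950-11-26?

November 5, 1951

Nov has 30 days: +5 → Dec 1, 1950 (339 left).
Dec has 31 days: +31 → Jan 1, 1951 (308 left).
Jan has 31 days: +31 → Feb 1, 1951 (277 left).
Feb has 28 days: +28 → Mar 1, 1951 (249 left).
Mar has 31 days: +31 → Apr 1, 1951 (218 left).
Apr has 30 days: +30 → May 1, 1951 (188 left).
May has 31 days: +31 → Jun 1, 1951 (157 left).
Jun has 30 days: +30 → Jul 1, 1951 (127 left).
Jul has 31 days: +31 → Aug 1, 1951 (96 left).
Aug has 31 days: +31 → Sep 1, 1951 (65 left).
Sep has 30 days: +30 → Oct 1, 1951 (35 left).
Oct has 31 days: +31 → Nov 1, 1951 (4 left).
+4 → Nov 5, 1951.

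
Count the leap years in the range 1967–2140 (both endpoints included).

43

Multiples of 4 in [1967,2140]: 44.
Of those, multiples of 100: 2 (not leap unless ÷400).
Multiples of 400: 1.
Leap years = 44 − 2 + 1 = 43.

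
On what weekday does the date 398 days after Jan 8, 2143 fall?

First find the weekday of Jan 8, 2143. Doomsday rule: the anchor day for the 2100s is Sunday. For year 43: 43÷12 = 3 r 7, and 7÷4 = 1, so 3+7+1 = 11.
Sunday + 11 ≡ Thursday — that's 2143's doomsday.
In January the doomsday date is Jan 3 (2143 is not a leap year).
Jan 8 is 5 days after Jan 3; 5 mod 7 = 5, so Thursday + 5 = Tuesday.
398 mod 7 = 6, so 398 days after a Tuesday is Tuesday + 6 = Monday.

Monday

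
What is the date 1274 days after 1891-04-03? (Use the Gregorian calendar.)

+366 (one year; includes Feb 29, 1892) → Apr 3, 1892 (908 left).
+365 (one year) → Apr 3, 1893 (543 left).
+365 (one year) → Apr 3, 1894 (178 left).
Apr has 30 days: +28 → May 1, 1894 (150 left).
May has 31 days: +31 → Jun 1, 1894 (119 left).
Jun has 30 days: +30 → Jul 1, 1894 (89 left).
Jul has 31 days: +31 → Aug 1, 1894 (58 left).
Aug has 31 days: +31 → Sep 1, 1894 (27 left).
+27 → Sep 28, 1894.

September 28, 1894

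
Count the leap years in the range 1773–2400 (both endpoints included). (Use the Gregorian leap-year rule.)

152

Multiples of 4 in [1773,2400]: 157.
Of those, multiples of 100: 7 (not leap unless ÷400).
Multiples of 400: 2.
Leap years = 157 − 7 + 2 = 152.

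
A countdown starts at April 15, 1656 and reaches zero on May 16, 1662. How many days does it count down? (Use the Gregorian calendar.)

Apr 15, 1656 → Apr 15, 1657: 365 days.
Apr 15, 1657 → Apr 15, 1658: 365 days.
Apr 15, 1658 → Apr 15, 1659: 365 days.
Apr 15, 1659 → Apr 15, 1660: 366 days (Feb 29, 1660 is in that span).
Apr 15, 1660 → Apr 15, 1661: 365 days.
Apr 15, 1661 → May 15, 1661: 30 days (April has 30).
May 15, 1661 → Jun 15, 1661: 31 days (May has 31).
Jun 15, 1661 → Jul 15, 1661: 30 days (June has 30).
Jul 15, 1661 → Aug 15, 1661: 31 days (July has 31).
Aug 15, 1661 → Sep 15, 1661: 31 days (August has 31).
Sep 15, 1661 → Oct 15, 1661: 30 days (September has 30).
Oct 15, 1661 → Nov 15, 1661: 31 days (October has 31).
Nov 15, 1661 → Dec 15, 1661: 30 days (November has 30).
Dec 15, 1661 → Jan 15, 1662: 31 days (December has 31).
Jan 15, 1662 → Feb 15, 1662: 31 days (January has 31).
Feb 15, 1662 → Mar 15, 1662: 28 days (February has 28).
Mar 15, 1662 → Apr 15, 1662: 31 days (March has 31).
Apr 15, 1662 → May 15, 1662: 30 days (April has 30).
May 15, 1662 → May 16, 1662: 1 days.
Total: 2222 days.

2222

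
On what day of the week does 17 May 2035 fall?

Thursday

January 1, 2035 is a Monday.
Jan 1, 2035 → Feb 1, 2035: 31 days (January has 31).
Feb 1, 2035 → Mar 1, 2035: 28 days (February has 28).
Mar 1, 2035 → Apr 1, 2035: 31 days (March has 31).
Apr 1, 2035 → May 1, 2035: 30 days (April has 30).
May 1, 2035 → May 17, 2035: 16 days.
Total: 136 days.
136 mod 7 = 3, so Monday + 3 = Thursday.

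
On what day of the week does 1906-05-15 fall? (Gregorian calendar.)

Tuesday

January 1, 1906 is a Monday.
Jan 1, 1906 → Feb 1, 1906: 31 days (January has 31).
Feb 1, 1906 → Mar 1, 1906: 28 days (February has 28).
Mar 1, 1906 → Apr 1, 1906: 31 days (March has 31).
Apr 1, 1906 → May 1, 1906: 30 days (April has 30).
May 1, 1906 → May 15, 1906: 14 days.
Total: 134 days.
134 mod 7 = 1, so Monday + 1 = Tuesday.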